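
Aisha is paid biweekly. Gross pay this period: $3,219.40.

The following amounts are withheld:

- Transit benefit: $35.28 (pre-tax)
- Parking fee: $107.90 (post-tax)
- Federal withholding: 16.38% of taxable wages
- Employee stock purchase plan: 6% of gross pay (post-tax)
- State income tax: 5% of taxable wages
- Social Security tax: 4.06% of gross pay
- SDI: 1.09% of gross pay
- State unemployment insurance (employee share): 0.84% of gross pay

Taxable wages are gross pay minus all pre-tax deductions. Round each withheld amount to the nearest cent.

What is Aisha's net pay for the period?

Transit benefit: $35.28
Taxable wages = $3,219.40 − $35.28 = $3,184.12
Federal withholding: $3,184.12 × 0.1638 = $521.56
State income tax: $3,184.12 × 0.05 = $159.21
Social Security tax: $3,219.40 × 0.0406 = $130.71
SDI: $3,219.40 × 0.0109 = $35.09
State unemployment insurance (employee share): $3,219.40 × 0.0084 = $27.04
Employee stock purchase plan: $3,219.40 × 0.06 = $193.16
Parking fee: $107.90
Total deductions = $35.28 + $521.56 + $159.21 + $130.71 + $35.09 + $27.04 + $193.16 + $107.90 = $1,209.95
Net pay = $3,219.40 − $1,209.95 = $2,009.45

$2,009.45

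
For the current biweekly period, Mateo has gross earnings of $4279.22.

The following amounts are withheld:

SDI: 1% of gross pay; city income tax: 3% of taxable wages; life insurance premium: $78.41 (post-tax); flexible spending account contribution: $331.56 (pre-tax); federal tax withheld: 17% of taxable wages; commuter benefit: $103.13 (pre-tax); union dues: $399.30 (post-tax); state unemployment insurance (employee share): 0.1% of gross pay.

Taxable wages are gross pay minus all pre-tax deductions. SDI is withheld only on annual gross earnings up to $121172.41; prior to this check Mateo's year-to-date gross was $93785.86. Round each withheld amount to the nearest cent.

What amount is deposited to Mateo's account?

Flexible spending account contribution: $331.56
Commuter benefit: $103.13
Pre-tax total = $331.56 + $103.13 = $434.69
Taxable wages = $4279.22 − $434.69 = $3844.53
Federal tax withheld: $3844.53 × 0.17 = $653.57
City income tax: $3844.53 × 0.03 = $115.34
State unemployment insurance (employee share): $4279.22 × 0.001 = $4.28
SDI: cap not yet reached, full $4279.22 is subject → $4279.22 × 0.01 = $42.79
Union dues: $399.30
Life insurance premium: $78.41
Total deductions = $331.56 + $103.13 + $653.57 + $115.34 + $4.28 + $42.79 + $399.30 + $78.41 = $1728.38
Net pay = $4279.22 − $1728.38 = $2550.84

$2550.84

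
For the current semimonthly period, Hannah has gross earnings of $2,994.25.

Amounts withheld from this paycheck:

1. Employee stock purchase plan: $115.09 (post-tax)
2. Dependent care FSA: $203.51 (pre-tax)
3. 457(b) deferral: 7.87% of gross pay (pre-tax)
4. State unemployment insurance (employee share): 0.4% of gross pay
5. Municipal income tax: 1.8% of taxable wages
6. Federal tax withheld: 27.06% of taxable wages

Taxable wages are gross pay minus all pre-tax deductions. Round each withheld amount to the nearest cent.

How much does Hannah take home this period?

$1,690.62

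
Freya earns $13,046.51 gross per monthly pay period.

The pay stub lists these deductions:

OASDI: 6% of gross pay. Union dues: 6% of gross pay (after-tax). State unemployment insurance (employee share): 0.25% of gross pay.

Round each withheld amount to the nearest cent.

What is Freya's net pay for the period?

$11,448.31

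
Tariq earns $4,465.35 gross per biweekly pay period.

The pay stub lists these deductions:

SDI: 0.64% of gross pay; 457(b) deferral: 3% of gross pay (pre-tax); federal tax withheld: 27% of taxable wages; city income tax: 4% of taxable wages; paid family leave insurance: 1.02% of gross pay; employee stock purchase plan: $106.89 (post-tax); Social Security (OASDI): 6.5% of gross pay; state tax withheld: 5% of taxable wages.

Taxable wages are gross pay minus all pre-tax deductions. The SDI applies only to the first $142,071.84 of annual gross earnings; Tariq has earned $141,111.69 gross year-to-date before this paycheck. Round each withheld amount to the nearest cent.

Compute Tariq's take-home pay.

457(b) deferral: $4,465.35 × 0.03 = $133.96
Taxable wages = $4,465.35 − $133.96 = $4,331.39
City income tax: $4,331.39 × 0.04 = $173.26
State tax withheld: $4,331.39 × 0.05 = $216.57
Federal tax withheld: $4,331.39 × 0.27 = $1,169.48
Social Security (OASDI): $4,465.35 × 0.065 = $290.25
SDI: only $142,071.84 − $141,111.69 = $960.15 of this check is subject → $960.15 × 0.0064 = $6.14
Paid family leave insurance: $4,465.35 × 0.0102 = $45.55
Employee stock purchase plan: $106.89
Total deductions = $133.96 + $173.26 + $216.57 + $1,169.48 + $290.25 + $6.14 + $45.55 + $106.89 = $2,142.10
Net pay = $4,465.35 − $2,142.10 = $2,323.25

$2,323.25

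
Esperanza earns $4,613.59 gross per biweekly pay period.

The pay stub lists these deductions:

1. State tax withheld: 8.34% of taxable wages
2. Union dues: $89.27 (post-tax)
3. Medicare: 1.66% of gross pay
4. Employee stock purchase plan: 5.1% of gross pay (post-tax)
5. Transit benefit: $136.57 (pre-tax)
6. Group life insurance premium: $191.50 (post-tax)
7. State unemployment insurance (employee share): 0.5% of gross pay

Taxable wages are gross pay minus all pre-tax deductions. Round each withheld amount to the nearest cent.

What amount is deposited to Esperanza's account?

$3,487.92

Transit benefit: $136.57
Taxable wages = $4,613.59 − $136.57 = $4,477.02
State tax withheld: $4,477.02 × 0.0834 = $373.38
Medicare: $4,613.59 × 0.0166 = $76.59
State unemployment insurance (employee share): $4,613.59 × 0.005 = $23.07
Union dues: $89.27
Employee stock purchase plan: $4,613.59 × 0.051 = $235.29
Group life insurance premium: $191.50
Total deductions = $136.57 + $373.38 + $76.59 + $23.07 + $89.27 + $235.29 + $191.50 = $1,125.67
Net pay = $4,613.59 − $1,125.67 = $3,487.92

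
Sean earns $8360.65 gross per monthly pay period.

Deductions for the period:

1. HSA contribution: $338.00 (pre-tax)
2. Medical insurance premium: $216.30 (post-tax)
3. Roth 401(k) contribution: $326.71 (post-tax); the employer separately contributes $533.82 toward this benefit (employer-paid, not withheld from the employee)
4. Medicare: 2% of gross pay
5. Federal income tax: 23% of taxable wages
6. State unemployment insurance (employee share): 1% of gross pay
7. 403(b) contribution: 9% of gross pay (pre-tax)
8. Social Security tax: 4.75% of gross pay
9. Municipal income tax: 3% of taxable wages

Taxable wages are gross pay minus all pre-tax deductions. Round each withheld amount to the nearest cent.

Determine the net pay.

$4188.98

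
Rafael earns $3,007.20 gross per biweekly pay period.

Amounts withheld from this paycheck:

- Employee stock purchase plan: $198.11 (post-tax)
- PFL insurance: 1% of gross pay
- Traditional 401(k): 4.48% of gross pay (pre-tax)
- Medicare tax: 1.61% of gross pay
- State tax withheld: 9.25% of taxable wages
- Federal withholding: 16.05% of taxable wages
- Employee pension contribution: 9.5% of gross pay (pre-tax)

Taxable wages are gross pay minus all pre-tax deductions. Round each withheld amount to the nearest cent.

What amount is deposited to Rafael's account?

Employee pension contribution: $3,007.20 × 0.095 = $285.68
Traditional 401(k): $3,007.20 × 0.0448 = $134.72
Pre-tax total = $285.68 + $134.72 = $420.40
Taxable wages = $3,007.20 − $420.40 = $2,586.80
Federal withholding: $2,586.80 × 0.1605 = $415.18
State tax withheld: $2,586.80 × 0.0925 = $239.28
Medicare tax: $3,007.20 × 0.0161 = $48.42
PFL insurance: $3,007.20 × 0.01 = $30.07
Employee stock purchase plan: $198.11
Total deductions = $285.68 + $134.72 + $415.18 + $239.28 + $48.42 + $30.07 + $198.11 = $1,351.46
Net pay = $3,007.20 − $1,351.46 = $1,655.74

$1,655.74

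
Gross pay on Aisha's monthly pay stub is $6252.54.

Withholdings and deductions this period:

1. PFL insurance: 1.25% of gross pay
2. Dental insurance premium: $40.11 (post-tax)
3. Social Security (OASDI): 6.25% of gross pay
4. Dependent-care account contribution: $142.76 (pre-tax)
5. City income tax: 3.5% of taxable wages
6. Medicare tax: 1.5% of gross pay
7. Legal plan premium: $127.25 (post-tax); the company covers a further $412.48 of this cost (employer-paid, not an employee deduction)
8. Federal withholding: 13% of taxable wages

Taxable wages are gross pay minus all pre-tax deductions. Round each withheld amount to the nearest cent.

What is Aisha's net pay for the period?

Dependent-care account contribution: $142.76
Taxable wages = $6252.54 − $142.76 = $6109.78
City income tax: $6109.78 × 0.035 = $213.84
Federal withholding: $6109.78 × 0.13 = $794.27
PFL insurance: $6252.54 × 0.0125 = $78.16
Medicare tax: $6252.54 × 0.015 = $93.79
Social Security (OASDI): $6252.54 × 0.0625 = $390.78
Dental insurance premium: $40.11
Legal plan premium: $127.25
(Employer's $412.48 toward legal plan premium is not withheld from the employee.)
Total deductions = $142.76 + $213.84 + $794.27 + $78.16 + $93.79 + $390.78 + $40.11 + $127.25 = $1880.96
Net pay = $6252.54 − $1880.96 = $4371.58

$4371.58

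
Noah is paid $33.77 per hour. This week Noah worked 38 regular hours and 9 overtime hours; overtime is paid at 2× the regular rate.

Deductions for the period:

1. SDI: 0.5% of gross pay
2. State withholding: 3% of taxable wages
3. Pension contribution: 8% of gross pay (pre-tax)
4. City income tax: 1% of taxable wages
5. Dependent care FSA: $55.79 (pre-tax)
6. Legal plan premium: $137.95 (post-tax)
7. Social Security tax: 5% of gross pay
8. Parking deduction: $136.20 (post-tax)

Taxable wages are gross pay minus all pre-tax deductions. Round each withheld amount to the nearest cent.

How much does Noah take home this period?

$1,238.51

Regular pay: 38 × $33.77 = $1,283.26
Overtime pay: 9 × $33.77 × 2 = $607.86
Gross pay = $1,283.26 + $607.86 = $1,891.12
Dependent care FSA: $55.79
Pension contribution: $1,891.12 × 0.08 = $151.29
Pre-tax total = $55.79 + $151.29 = $207.08
Taxable wages = $1,891.12 − $207.08 = $1,684.04
State withholding: $1,684.04 × 0.03 = $50.52
City income tax: $1,684.04 × 0.01 = $16.84
SDI: $1,891.12 × 0.005 = $9.46
Social Security tax: $1,891.12 × 0.05 = $94.56
Legal plan premium: $137.95
Parking deduction: $136.20
Total deductions = $55.79 + $151.29 + $50.52 + $16.84 + $9.46 + $94.56 + $137.95 + $136.20 = $652.61
Net pay = $1,891.12 − $652.61 = $1,238.51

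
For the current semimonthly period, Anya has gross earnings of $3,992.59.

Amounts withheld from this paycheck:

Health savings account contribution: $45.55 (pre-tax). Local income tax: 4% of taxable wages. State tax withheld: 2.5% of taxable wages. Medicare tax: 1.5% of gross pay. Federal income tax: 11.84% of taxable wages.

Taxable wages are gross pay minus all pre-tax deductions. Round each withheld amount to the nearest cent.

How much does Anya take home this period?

$3,163.26

Health savings account contribution: $45.55
Taxable wages = $3,992.59 − $45.55 = $3,947.04
Federal income tax: $3,947.04 × 0.1184 = $467.33
Local income tax: $3,947.04 × 0.04 = $157.88
State tax withheld: $3,947.04 × 0.025 = $98.68
Medicare tax: $3,992.59 × 0.015 = $59.89
Total deductions = $45.55 + $467.33 + $157.88 + $98.68 + $59.89 = $829.33
Net pay = $3,992.59 − $829.33 = $3,163.26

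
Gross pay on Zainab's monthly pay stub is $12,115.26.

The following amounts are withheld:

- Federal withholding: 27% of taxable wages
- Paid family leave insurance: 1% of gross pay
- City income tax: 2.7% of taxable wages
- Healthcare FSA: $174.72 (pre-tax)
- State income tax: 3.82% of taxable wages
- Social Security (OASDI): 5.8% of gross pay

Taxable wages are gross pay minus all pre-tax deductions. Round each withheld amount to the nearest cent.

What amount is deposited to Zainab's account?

Healthcare FSA: $174.72
Taxable wages = $12,115.26 − $174.72 = $11,940.54
Federal withholding: $11,940.54 × 0.27 = $3,223.95
State income tax: $11,940.54 × 0.0382 = $456.13
City income tax: $11,940.54 × 0.027 = $322.39
Paid family leave insurance: $12,115.26 × 0.01 = $121.15
Social Security (OASDI): $12,115.26 × 0.058 = $702.69
Total deductions = $174.72 + $3,223.95 + $456.13 + $322.39 + $121.15 + $702.69 = $5,001.03
Net pay = $12,115.26 − $5,001.03 = $7,114.23

$7,114.23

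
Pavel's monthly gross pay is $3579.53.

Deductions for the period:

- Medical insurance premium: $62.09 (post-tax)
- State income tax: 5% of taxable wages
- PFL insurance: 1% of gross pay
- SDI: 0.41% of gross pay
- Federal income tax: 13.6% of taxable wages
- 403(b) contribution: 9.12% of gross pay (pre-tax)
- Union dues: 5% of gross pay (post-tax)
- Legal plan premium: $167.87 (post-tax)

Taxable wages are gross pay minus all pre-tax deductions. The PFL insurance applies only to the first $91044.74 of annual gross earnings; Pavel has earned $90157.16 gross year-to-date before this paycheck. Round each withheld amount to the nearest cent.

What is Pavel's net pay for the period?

$2215.51

403(b) contribution: $3579.53 × 0.0912 = $326.45
Taxable wages = $3579.53 − $326.45 = $3253.08
Federal income tax: $3253.08 × 0.136 = $442.42
State income tax: $3253.08 × 0.05 = $162.65
PFL insurance: only $91044.74 − $90157.16 = $887.58 of this check is subject → $887.58 × 0.01 = $8.88
SDI: $3579.53 × 0.0041 = $14.68
Medical insurance premium: $62.09
Legal plan premium: $167.87
Union dues: $3579.53 × 0.05 = $178.98
Total deductions = $326.45 + $442.42 + $162.65 + $8.88 + $14.68 + $62.09 + $167.87 + $178.98 = $1364.02
Net pay = $3579.53 − $1364.02 = $2215.51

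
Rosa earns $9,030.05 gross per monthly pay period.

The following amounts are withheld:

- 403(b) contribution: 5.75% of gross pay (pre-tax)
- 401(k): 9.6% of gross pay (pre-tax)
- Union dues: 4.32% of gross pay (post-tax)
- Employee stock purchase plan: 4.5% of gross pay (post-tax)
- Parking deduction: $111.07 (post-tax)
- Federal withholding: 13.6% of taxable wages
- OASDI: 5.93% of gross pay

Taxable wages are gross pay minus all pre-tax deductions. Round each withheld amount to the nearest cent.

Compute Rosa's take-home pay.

$5,161.36

401(k): $9,030.05 × 0.096 = $866.88
403(b) contribution: $9,030.05 × 0.0575 = $519.23
Pre-tax total = $866.88 + $519.23 = $1,386.11
Taxable wages = $9,030.05 − $1,386.11 = $7,643.94
Federal withholding: $7,643.94 × 0.136 = $1,039.58
OASDI: $9,030.05 × 0.0593 = $535.48
Parking deduction: $111.07
Employee stock purchase plan: $9,030.05 × 0.045 = $406.35
Union dues: $9,030.05 × 0.0432 = $390.10
Total deductions = $866.88 + $519.23 + $1,039.58 + $535.48 + $111.07 + $406.35 + $390.10 = $3,868.69
Net pay = $9,030.05 − $3,868.69 = $5,161.36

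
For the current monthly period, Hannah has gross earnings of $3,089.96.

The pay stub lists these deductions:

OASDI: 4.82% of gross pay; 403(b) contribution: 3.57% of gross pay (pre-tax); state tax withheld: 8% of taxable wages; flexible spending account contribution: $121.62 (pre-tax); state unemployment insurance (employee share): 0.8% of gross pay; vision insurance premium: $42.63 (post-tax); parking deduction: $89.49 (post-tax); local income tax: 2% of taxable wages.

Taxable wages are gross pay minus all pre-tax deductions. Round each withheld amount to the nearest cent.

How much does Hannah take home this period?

Flexible spending account contribution: $121.62
403(b) contribution: $3,089.96 × 0.0357 = $110.31
Pre-tax total = $121.62 + $110.31 = $231.93
Taxable wages = $3,089.96 − $231.93 = $2,858.03
State tax withheld: $2,858.03 × 0.08 = $228.64
Local income tax: $2,858.03 × 0.02 = $57.16
State unemployment insurance (employee share): $3,089.96 × 0.008 = $24.72
OASDI: $3,089.96 × 0.0482 = $148.94
Vision insurance premium: $42.63
Parking deduction: $89.49
Total deductions = $121.62 + $110.31 + $228.64 + $57.16 + $24.72 + $148.94 + $42.63 + $89.49 = $823.51
Net pay = $3,089.96 − $823.51 = $2,266.45

$2,266.45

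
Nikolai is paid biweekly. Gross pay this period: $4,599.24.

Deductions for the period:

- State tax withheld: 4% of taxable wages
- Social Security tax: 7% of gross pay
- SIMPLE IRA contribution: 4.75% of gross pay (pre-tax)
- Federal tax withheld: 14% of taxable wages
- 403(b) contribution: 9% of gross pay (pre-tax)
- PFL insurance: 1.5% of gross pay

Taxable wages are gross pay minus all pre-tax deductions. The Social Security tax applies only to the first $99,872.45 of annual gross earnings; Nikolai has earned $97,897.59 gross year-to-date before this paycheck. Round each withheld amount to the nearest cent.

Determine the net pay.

SIMPLE IRA contribution: $4,599.24 × 0.0475 = $218.46
403(b) contribution: $4,599.24 × 0.09 = $413.93
Pre-tax total = $218.46 + $413.93 = $632.39
Taxable wages = $4,599.24 − $632.39 = $3,966.85
State tax withheld: $3,966.85 × 0.04 = $158.67
Federal tax withheld: $3,966.85 × 0.14 = $555.36
Social Security tax: only $99,872.45 − $97,897.59 = $1,974.86 of this check is subject → $1,974.86 × 0.07 = $138.24
PFL insurance: $4,599.24 × 0.015 = $68.99
Total deductions = $218.46 + $413.93 + $158.67 + $555.36 + $138.24 + $68.99 = $1,553.65
Net pay = $4,599.24 − $1,553.65 = $3,045.59

$3,045.59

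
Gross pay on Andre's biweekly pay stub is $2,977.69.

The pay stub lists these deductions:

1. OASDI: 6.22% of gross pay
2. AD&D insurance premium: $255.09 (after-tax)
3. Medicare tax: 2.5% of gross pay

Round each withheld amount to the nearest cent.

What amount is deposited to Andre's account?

$2,462.95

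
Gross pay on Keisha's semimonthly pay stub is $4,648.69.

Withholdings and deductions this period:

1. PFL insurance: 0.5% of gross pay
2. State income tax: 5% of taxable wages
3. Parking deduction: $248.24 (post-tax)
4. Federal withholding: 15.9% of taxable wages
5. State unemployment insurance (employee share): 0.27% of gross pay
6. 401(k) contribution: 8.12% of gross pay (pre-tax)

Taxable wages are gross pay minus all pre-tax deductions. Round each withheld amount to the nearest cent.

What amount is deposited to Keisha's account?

401(k) contribution: $4,648.69 × 0.0812 = $377.47
Taxable wages = $4,648.69 − $377.47 = $4,271.22
Federal withholding: $4,271.22 × 0.159 = $679.12
State income tax: $4,271.22 × 0.05 = $213.56
State unemployment insurance (employee share): $4,648.69 × 0.0027 = $12.55
PFL insurance: $4,648.69 × 0.005 = $23.24
Parking deduction: $248.24
Total deductions = $377.47 + $679.12 + $213.56 + $12.55 + $23.24 + $248.24 = $1,554.18
Net pay = $4,648.69 − $1,554.18 = $3,094.51

$3,094.51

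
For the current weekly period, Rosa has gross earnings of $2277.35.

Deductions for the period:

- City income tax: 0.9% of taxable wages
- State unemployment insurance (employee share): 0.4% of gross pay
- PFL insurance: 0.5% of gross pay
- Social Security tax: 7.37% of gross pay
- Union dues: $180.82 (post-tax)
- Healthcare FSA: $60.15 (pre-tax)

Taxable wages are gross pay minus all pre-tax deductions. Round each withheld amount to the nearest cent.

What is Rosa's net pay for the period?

Healthcare FSA: $60.15
Taxable wages = $2277.35 − $60.15 = $2217.20
City income tax: $2217.20 × 0.009 = $19.95
State unemployment insurance (employee share): $2277.35 × 0.004 = $9.11
PFL insurance: $2277.35 × 0.005 = $11.39
Social Security tax: $2277.35 × 0.0737 = $167.84
Union dues: $180.82
Total deductions = $60.15 + $19.95 + $9.11 + $11.39 + $167.84 + $180.82 = $449.26
Net pay = $2277.35 − $449.26 = $1828.09

$1828.09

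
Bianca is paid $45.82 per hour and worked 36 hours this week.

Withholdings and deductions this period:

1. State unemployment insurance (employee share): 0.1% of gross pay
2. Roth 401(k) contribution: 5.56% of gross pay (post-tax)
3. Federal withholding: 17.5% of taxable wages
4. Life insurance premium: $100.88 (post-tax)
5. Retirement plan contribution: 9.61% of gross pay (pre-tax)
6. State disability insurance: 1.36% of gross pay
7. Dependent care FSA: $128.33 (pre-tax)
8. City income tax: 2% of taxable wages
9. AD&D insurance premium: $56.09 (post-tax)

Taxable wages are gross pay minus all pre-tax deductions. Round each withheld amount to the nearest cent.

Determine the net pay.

$824.19

Gross pay: 36 × $45.82 = $1649.52
Retirement plan contribution: $1649.52 × 0.0961 = $158.52
Dependent care FSA: $128.33
Pre-tax total = $158.52 + $128.33 = $286.85
Taxable wages = $1649.52 − $286.85 = $1362.67
City income tax: $1362.67 × 0.02 = $27.25
Federal withholding: $1362.67 × 0.175 = $238.47
State unemployment insurance (employee share): $1649.52 × 0.001 = $1.65
State disability insurance: $1649.52 × 0.0136 = $22.43
Roth 401(k) contribution: $1649.52 × 0.0556 = $91.71
Life insurance premium: $100.88
AD&D insurance premium: $56.09
Total deductions = $158.52 + $128.33 + $27.25 + $238.47 + $1.65 + $22.43 + $91.71 + $100.88 + $56.09 = $825.33
Net pay = $1649.52 − $825.33 = $824.19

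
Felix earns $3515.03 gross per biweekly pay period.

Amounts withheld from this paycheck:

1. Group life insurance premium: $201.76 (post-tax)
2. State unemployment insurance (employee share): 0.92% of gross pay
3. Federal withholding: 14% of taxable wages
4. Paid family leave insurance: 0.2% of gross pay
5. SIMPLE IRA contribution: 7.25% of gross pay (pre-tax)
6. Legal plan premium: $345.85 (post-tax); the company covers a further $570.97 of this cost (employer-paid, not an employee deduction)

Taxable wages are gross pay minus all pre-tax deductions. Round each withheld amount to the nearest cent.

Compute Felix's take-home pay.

SIMPLE IRA contribution: $3515.03 × 0.0725 = $254.84
Taxable wages = $3515.03 − $254.84 = $3260.19
Federal withholding: $3260.19 × 0.14 = $456.43
State unemployment insurance (employee share): $3515.03 × 0.0092 = $32.34
Paid family leave insurance: $3515.03 × 0.002 = $7.03
Legal plan premium: $345.85
Group life insurance premium: $201.76
(Employer's $570.97 toward legal plan premium is not withheld from the employee.)
Total deductions = $254.84 + $456.43 + $32.34 + $7.03 + $345.85 + $201.76 = $1298.25
Net pay = $3515.03 − $1298.25 = $2216.78

$2216.78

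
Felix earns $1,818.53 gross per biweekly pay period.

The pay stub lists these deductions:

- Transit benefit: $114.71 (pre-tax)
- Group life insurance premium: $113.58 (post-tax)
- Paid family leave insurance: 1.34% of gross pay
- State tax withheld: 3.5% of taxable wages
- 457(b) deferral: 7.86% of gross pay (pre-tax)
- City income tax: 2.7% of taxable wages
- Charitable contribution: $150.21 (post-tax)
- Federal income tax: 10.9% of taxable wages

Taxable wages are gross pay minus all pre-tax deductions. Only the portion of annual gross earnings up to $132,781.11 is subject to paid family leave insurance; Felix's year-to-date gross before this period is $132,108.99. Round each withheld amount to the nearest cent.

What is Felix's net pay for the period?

Transit benefit: $114.71
457(b) deferral: $1,818.53 × 0.0786 = $142.94
Pre-tax total = $114.71 + $142.94 = $257.65
Taxable wages = $1,818.53 − $257.65 = $1,560.88
City income tax: $1,560.88 × 0.027 = $42.14
State tax withheld: $1,560.88 × 0.035 = $54.63
Federal income tax: $1,560.88 × 0.109 = $170.14
Paid family leave insurance: only $132,781.11 − $132,108.99 = $672.12 of this check is subject → $672.12 × 0.0134 = $9.01
Charitable contribution: $150.21
Group life insurance premium: $113.58
Total deductions = $114.71 + $142.94 + $42.14 + $54.63 + $170.14 + $9.01 + $150.21 + $113.58 = $797.36
Net pay = $1,818.53 − $797.36 = $1,021.17

$1,021.17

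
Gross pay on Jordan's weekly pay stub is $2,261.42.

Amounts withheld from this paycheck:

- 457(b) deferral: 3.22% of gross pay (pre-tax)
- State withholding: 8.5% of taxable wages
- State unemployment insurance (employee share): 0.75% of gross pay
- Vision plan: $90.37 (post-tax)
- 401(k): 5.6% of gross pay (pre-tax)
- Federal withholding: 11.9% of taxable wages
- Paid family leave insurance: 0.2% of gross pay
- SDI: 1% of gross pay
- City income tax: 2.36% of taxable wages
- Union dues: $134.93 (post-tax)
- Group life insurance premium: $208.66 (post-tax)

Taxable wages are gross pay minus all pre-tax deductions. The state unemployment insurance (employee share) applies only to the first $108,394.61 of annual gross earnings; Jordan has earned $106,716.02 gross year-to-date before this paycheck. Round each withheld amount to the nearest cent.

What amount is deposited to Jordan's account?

$1,118.98

401(k): $2,261.42 × 0.056 = $126.64
457(b) deferral: $2,261.42 × 0.0322 = $72.82
Pre-tax total = $126.64 + $72.82 = $199.46
Taxable wages = $2,261.42 − $199.46 = $2,061.96
Federal withholding: $2,061.96 × 0.119 = $245.37
City income tax: $2,061.96 × 0.0236 = $48.66
State withholding: $2,061.96 × 0.085 = $175.27
Paid family leave insurance: $2,261.42 × 0.002 = $4.52
State unemployment insurance (employee share): only $108,394.61 − $106,716.02 = $1,678.59 of this check is subject → $1,678.59 × 0.0075 = $12.59
SDI: $2,261.42 × 0.01 = $22.61
Union dues: $134.93
Vision plan: $90.37
Group life insurance premium: $208.66
Total deductions = $126.64 + $72.82 + $245.37 + $48.66 + $175.27 + $4.52 + $12.59 + $22.61 + $134.93 + $90.37 + $208.66 = $1,142.44
Net pay = $2,261.42 − $1,142.44 = $1,118.98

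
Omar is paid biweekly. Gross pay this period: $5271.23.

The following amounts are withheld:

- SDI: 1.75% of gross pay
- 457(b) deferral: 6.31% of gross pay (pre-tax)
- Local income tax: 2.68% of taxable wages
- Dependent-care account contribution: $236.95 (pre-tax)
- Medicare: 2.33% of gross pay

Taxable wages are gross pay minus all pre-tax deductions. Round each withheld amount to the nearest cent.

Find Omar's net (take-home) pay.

457(b) deferral: $5271.23 × 0.0631 = $332.61
Dependent-care account contribution: $236.95
Pre-tax total = $332.61 + $236.95 = $569.56
Taxable wages = $5271.23 − $569.56 = $4701.67
Local income tax: $4701.67 × 0.0268 = $126.00
SDI: $5271.23 × 0.0175 = $92.25
Medicare: $5271.23 × 0.0233 = $122.82
Total deductions = $332.61 + $236.95 + $126.00 + $92.25 + $122.82 = $910.63
Net pay = $5271.23 − $910.63 = $4360.60

$4360.60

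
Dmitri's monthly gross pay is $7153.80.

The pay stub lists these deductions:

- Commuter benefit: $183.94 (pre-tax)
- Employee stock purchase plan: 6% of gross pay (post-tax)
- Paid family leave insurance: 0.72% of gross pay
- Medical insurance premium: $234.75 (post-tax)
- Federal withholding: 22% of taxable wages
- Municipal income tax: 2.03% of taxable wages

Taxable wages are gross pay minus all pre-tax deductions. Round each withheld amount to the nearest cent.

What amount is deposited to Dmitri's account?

Commuter benefit: $183.94
Taxable wages = $7153.80 − $183.94 = $6969.86
Municipal income tax: $6969.86 × 0.0203 = $141.49
Federal withholding: $6969.86 × 0.22 = $1533.37
Paid family leave insurance: $7153.80 × 0.0072 = $51.51
Medical insurance premium: $234.75
Employee stock purchase plan: $7153.80 × 0.06 = $429.23
Total deductions = $183.94 + $141.49 + $1533.37 + $51.51 + $234.75 + $429.23 = $2574.29
Net pay = $7153.80 − $2574.29 = $4579.51

$4579.51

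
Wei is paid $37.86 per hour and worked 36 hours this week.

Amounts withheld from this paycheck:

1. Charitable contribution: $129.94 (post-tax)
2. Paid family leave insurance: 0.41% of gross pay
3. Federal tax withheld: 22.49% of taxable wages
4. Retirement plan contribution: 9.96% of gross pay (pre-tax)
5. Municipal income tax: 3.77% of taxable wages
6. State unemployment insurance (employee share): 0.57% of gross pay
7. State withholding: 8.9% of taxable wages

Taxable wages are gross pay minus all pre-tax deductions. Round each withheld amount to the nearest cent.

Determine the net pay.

Gross pay: 36 × $37.86 = $1362.96
Retirement plan contribution: $1362.96 × 0.0996 = $135.75
Taxable wages = $1362.96 − $135.75 = $1227.21
Municipal income tax: $1227.21 × 0.0377 = $46.27
State withholding: $1227.21 × 0.089 = $109.22
Federal tax withheld: $1227.21 × 0.2249 = $276.00
Paid family leave insurance: $1362.96 × 0.0041 = $5.59
State unemployment insurance (employee share): $1362.96 × 0.0057 = $7.77
Charitable contribution: $129.94
Total deductions = $135.75 + $46.27 + $109.22 + $276.00 + $5.59 + $7.77 + $129.94 = $710.54
Net pay = $1362.96 − $710.54 = $652.42

$652.42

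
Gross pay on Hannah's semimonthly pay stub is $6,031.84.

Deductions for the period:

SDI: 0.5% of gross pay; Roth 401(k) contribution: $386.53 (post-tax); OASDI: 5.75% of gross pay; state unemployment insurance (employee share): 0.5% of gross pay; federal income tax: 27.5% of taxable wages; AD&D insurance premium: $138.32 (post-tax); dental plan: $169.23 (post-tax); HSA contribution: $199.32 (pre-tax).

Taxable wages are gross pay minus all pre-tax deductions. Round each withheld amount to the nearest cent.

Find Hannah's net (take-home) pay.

HSA contribution: $199.32
Taxable wages = $6,031.84 − $199.32 = $5,832.52
Federal income tax: $5,832.52 × 0.275 = $1,603.94
OASDI: $6,031.84 × 0.0575 = $346.83
SDI: $6,031.84 × 0.005 = $30.16
State unemployment insurance (employee share): $6,031.84 × 0.005 = $30.16
Roth 401(k) contribution: $386.53
AD&D insurance premium: $138.32
Dental plan: $169.23
Total deductions = $199.32 + $1,603.94 + $346.83 + $30.16 + $30.16 + $386.53 + $138.32 + $169.23 = $2,904.49
Net pay = $6,031.84 − $2,904.49 = $3,127.35

$3,127.35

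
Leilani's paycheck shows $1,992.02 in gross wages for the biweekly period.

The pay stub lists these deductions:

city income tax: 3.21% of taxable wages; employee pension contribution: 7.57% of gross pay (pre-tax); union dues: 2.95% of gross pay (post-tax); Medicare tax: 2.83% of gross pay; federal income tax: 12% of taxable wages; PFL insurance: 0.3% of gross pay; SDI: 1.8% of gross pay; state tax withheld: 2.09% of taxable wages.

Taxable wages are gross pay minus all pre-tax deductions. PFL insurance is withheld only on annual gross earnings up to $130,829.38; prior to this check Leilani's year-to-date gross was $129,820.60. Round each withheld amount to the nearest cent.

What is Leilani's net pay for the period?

Employee pension contribution: $1,992.02 × 0.0757 = $150.80
Taxable wages = $1,992.02 − $150.80 = $1,841.22
State tax withheld: $1,841.22 × 0.0209 = $38.48
Federal income tax: $1,841.22 × 0.12 = $220.95
City income tax: $1,841.22 × 0.0321 = $59.10
Medicare tax: $1,992.02 × 0.0283 = $56.37
PFL insurance: only $130,829.38 − $129,820.60 = $1,008.78 of this check is subject → $1,008.78 × 0.003 = $3.03
SDI: $1,992.02 × 0.018 = $35.86
Union dues: $1,992.02 × 0.0295 = $58.76
Total deductions = $150.80 + $38.48 + $220.95 + $59.10 + $56.37 + $3.03 + $35.86 + $58.76 = $623.35
Net pay = $1,992.02 − $623.35 = $1,368.67

$1,368.67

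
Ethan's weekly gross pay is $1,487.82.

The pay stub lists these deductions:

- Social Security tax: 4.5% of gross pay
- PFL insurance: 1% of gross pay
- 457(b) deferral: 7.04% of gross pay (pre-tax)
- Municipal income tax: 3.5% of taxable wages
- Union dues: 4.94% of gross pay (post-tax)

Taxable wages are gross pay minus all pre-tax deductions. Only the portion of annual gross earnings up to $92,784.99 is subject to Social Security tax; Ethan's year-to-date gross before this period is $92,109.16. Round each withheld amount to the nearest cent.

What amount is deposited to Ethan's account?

$1,215.88

457(b) deferral: $1,487.82 × 0.0704 = $104.74
Taxable wages = $1,487.82 − $104.74 = $1,383.08
Municipal income tax: $1,383.08 × 0.035 = $48.41
PFL insurance: $1,487.82 × 0.01 = $14.88
Social Security tax: only $92,784.99 − $92,109.16 = $675.83 of this check is subject → $675.83 × 0.045 = $30.41
Union dues: $1,487.82 × 0.0494 = $73.50
Total deductions = $104.74 + $48.41 + $14.88 + $30.41 + $73.50 = $271.94
Net pay = $1,487.82 − $271.94 = $1,215.88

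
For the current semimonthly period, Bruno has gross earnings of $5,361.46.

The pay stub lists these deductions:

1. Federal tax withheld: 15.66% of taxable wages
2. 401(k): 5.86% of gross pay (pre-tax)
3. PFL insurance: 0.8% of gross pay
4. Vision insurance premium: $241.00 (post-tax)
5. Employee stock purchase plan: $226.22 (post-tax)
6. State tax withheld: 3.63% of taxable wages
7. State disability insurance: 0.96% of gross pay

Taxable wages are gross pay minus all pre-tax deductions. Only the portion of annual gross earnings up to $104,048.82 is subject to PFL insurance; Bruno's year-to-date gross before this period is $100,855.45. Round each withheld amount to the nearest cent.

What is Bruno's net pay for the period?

401(k): $5,361.46 × 0.0586 = $314.18
Taxable wages = $5,361.46 − $314.18 = $5,047.28
State tax withheld: $5,047.28 × 0.0363 = $183.22
Federal tax withheld: $5,047.28 × 0.1566 = $790.40
PFL insurance: only $104,048.82 − $100,855.45 = $3,193.37 of this check is subject → $3,193.37 × 0.008 = $25.55
State disability insurance: $5,361.46 × 0.0096 = $51.47
Employee stock purchase plan: $226.22
Vision insurance premium: $241.00
Total deductions = $314.18 + $183.22 + $790.40 + $25.55 + $51.47 + $226.22 + $241.00 = $1,832.04
Net pay = $5,361.46 − $1,832.04 = $3,529.42

$3,529.42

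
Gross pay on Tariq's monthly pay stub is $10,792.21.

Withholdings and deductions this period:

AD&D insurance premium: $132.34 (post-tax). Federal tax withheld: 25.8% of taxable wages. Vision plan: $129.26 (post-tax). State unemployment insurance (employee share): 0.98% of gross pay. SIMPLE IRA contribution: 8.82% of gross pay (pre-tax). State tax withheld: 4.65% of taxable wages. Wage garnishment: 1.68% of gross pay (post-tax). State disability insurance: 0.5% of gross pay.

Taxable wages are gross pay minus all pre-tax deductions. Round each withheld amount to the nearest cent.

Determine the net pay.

$6,241.32

SIMPLE IRA contribution: $10,792.21 × 0.0882 = $951.87
Taxable wages = $10,792.21 − $951.87 = $9,840.34
Federal tax withheld: $9,840.34 × 0.258 = $2,538.81
State tax withheld: $9,840.34 × 0.0465 = $457.58
State unemployment insurance (employee share): $10,792.21 × 0.0098 = $105.76
State disability insurance: $10,792.21 × 0.005 = $53.96
Vision plan: $129.26
AD&D insurance premium: $132.34
Wage garnishment: $10,792.21 × 0.0168 = $181.31
Total deductions = $951.87 + $2,538.81 + $457.58 + $105.76 + $53.96 + $129.26 + $132.34 + $181.31 = $4,550.89
Net pay = $10,792.21 − $4,550.89 = $6,241.32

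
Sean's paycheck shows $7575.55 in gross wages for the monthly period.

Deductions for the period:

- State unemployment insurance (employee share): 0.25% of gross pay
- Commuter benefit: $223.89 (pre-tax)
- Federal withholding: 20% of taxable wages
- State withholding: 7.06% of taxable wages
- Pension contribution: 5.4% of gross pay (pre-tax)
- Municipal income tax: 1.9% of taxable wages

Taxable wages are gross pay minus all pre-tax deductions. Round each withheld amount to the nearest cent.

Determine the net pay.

$4913.06

Commuter benefit: $223.89
Pension contribution: $7575.55 × 0.054 = $409.08
Pre-tax total = $223.89 + $409.08 = $632.97
Taxable wages = $7575.55 − $632.97 = $6942.58
State withholding: $6942.58 × 0.0706 = $490.15
Municipal income tax: $6942.58 × 0.019 = $131.91
Federal withholding: $6942.58 × 0.2 = $1388.52
State unemployment insurance (employee share): $7575.55 × 0.0025 = $18.94
Total deductions = $223.89 + $409.08 + $490.15 + $131.91 + $1388.52 + $18.94 = $2662.49
Net pay = $7575.55 − $2662.49 = $4913.06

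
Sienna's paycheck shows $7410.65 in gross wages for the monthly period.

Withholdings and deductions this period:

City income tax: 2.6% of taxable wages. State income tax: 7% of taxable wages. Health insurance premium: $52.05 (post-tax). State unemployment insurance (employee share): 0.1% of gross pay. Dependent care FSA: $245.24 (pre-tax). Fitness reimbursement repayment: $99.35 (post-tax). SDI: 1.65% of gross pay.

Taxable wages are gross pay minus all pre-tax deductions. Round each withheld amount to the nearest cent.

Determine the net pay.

$6196.44

Dependent care FSA: $245.24
Taxable wages = $7410.65 − $245.24 = $7165.41
City income tax: $7165.41 × 0.026 = $186.30
State income tax: $7165.41 × 0.07 = $501.58
State unemployment insurance (employee share): $7410.65 × 0.001 = $7.41
SDI: $7410.65 × 0.0165 = $122.28
Health insurance premium: $52.05
Fitness reimbursement repayment: $99.35
Total deductions = $245.24 + $186.30 + $501.58 + $7.41 + $122.28 + $52.05 + $99.35 = $1214.21
Net pay = $7410.65 − $1214.21 = $6196.44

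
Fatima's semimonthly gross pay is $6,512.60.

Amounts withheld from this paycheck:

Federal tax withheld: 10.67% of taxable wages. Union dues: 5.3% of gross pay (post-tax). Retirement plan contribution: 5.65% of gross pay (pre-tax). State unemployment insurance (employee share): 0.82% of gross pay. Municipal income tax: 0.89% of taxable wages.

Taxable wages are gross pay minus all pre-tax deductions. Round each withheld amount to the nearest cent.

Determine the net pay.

Retirement plan contribution: $6,512.60 × 0.0565 = $367.96
Taxable wages = $6,512.60 − $367.96 = $6,144.64
Municipal income tax: $6,144.64 × 0.0089 = $54.69
Federal tax withheld: $6,144.64 × 0.1067 = $655.63
State unemployment insurance (employee share): $6,512.60 × 0.0082 = $53.40
Union dues: $6,512.60 × 0.053 = $345.17
Total deductions = $367.96 + $54.69 + $655.63 + $53.40 + $345.17 = $1,476.85
Net pay = $6,512.60 − $1,476.85 = $5,035.75

$5,035.75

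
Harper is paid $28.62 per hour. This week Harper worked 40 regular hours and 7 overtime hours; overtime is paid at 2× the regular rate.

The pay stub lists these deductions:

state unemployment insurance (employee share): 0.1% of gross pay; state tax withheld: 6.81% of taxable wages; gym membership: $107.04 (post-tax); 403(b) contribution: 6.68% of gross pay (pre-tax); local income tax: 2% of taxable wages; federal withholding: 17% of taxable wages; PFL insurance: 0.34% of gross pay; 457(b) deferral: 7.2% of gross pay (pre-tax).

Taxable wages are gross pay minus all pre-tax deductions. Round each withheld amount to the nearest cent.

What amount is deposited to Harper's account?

Regular pay: 40 × $28.62 = $1,144.80
Overtime pay: 7 × $28.62 × 2 = $400.68
Gross pay = $1,144.80 + $400.68 = $1,545.48
403(b) contribution: $1,545.48 × 0.0668 = $103.24
457(b) deferral: $1,545.48 × 0.072 = $111.27
Pre-tax total = $103.24 + $111.27 = $214.51
Taxable wages = $1,545.48 − $214.51 = $1,330.97
Local income tax: $1,330.97 × 0.02 = $26.62
Federal withholding: $1,330.97 × 0.17 = $226.26
State tax withheld: $1,330.97 × 0.0681 = $90.64
State unemployment insurance (employee share): $1,545.48 × 0.001 = $1.55
PFL insurance: $1,545.48 × 0.0034 = $5.25
Gym membership: $107.04
Total deductions = $103.24 + $111.27 + $26.62 + $226.26 + $90.64 + $1.55 + $5.25 + $107.04 = $671.87
Net pay = $1,545.48 − $671.87 = $873.61

$873.61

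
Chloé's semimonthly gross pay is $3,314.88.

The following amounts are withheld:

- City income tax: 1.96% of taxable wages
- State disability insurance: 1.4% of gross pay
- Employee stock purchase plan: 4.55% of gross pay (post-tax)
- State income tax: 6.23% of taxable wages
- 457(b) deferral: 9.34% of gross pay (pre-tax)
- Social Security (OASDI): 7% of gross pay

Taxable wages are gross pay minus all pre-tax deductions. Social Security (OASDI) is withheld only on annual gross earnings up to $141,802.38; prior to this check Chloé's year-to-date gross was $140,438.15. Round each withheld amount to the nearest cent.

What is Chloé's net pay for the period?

$2,466.40

457(b) deferral: $3,314.88 × 0.0934 = $309.61
Taxable wages = $3,314.88 − $309.61 = $3,005.27
State income tax: $3,005.27 × 0.0623 = $187.23
City income tax: $3,005.27 × 0.0196 = $58.90
State disability insurance: $3,314.88 × 0.014 = $46.41
Social Security (OASDI): only $141,802.38 − $140,438.15 = $1,364.23 of this check is subject → $1,364.23 × 0.07 = $95.50
Employee stock purchase plan: $3,314.88 × 0.0455 = $150.83
Total deductions = $309.61 + $187.23 + $58.90 + $46.41 + $95.50 + $150.83 = $848.48
Net pay = $3,314.88 − $848.48 = $2,466.40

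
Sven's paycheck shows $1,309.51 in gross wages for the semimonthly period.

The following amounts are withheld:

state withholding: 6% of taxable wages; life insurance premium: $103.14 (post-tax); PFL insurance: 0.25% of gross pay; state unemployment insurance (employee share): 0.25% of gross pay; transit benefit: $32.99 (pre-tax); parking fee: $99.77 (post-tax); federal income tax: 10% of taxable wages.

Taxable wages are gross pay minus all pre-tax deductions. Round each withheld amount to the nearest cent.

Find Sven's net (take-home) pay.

$862.83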